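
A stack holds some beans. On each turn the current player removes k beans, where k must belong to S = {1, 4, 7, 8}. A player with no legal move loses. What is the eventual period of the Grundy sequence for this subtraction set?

n :  0  1  2  3  4  5  6  7  8  9 10 11 12 13 14 15 16 17 18 19 20 21 22 23 24 25 26 27 28 29 30 31 32 33 34 35 36 37 38 39 40 41 42 43 44 45 46 47 48 49 50 51
G :  0  1  0  1  2  0  1  2  3  2  3  0  1  3  0  1  0  1  2  3  2  4  3  2  3  0  1  0  1  2  0  1  2  3  2  3  0  1  3  0  1  0  1  2  3  2  4  3  2  3  0  1
G(n+25) = G(n) holds for n = 0,…,7 (a full window of length max(S) = 8), so the sequence is purely periodic with period 25.

25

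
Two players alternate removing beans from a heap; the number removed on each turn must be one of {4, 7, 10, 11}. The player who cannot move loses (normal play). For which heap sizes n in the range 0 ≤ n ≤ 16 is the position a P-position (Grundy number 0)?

G(0) = 0
G(1) = mex{} = 0
G(2) = mex{} = 0
G(3) = mex{} = 0
G(4) = mex{0} = 1
G(5) = mex{0} = 1
G(6) = mex{0} = 1
G(7) = mex{0,0} = 1
G(8) = mex{1,0} = 2
G(9) = mex{1,0} = 2
G(10) = mex{1,0,0} = 2
G(11) = mex{1,1,0,0} = 2
G(12) = mex{2,1,0,0} = 3
G(13) = mex{2,1,0,0} = 3
G(14) = mex{2,1,1,0} = 3
G(15) = mex{2,2,1,1} = 0
G(16) = mex{3,2,1,1} = 0
P-positions are exactly the n with G(n) = 0.

0, 1, 2, 3, 15, 16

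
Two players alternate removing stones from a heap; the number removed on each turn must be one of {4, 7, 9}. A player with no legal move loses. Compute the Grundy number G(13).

n :  0  1  2  3  4  5  6  7  8  9 10 11 12 13
G :  0  0  0  0  1  1  1  1  2  2  2  2  3  0

0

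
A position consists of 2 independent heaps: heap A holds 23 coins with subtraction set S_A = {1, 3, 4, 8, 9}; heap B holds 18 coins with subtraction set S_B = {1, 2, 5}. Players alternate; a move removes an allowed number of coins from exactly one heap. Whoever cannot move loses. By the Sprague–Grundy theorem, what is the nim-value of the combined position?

2

Heap A, S = {1, 3, 4, 8, 9}:
G(0) = 0
G(1) = mex{0} = 1
G(2) = mex{1} = 0
G(3) = mex{0,0} = 1
G(4) = mex{1,1,0} = 2
G(5) = mex{2,0,1} = 3
G(6) = mex{3,1,0} = 2
G(7) = mex{2,2,1} = 0
G(8) = mex{0,3,2,0} = 1
G(9) = mex{1,2,3,1,0} = 4
G(10) = mex{4,0,2,0,1} = 3
G(11) = mex{3,1,0,1,0} = 2
G(12) = mex{2,4,1,2,1} = 0
G(13) = mex{0,3,4,3,2} = 1
G(14) = mex{1,2,3,2,3} = 0
G(15) = mex{0,0,2,0,2} = 1
G(16) = mex{1,1,0,1,0} = 2
G(17) = mex{2,0,1,4,1} = 3
G(18) = mex{3,1,0,3,4} = 2
G(19) = mex{2,2,1,2,3} = 0
G(20) = mex{0,3,2,0,2} = 1
G(21) = mex{1,2,3,1,0} = 4
G(22) = mex{4,0,2,0,1} = 3
G(23) = mex{3,1,0,1,0} = 2
G_A(23) = 2.
Heap B, S = {1, 2, 5}:
n :  0  1  2  3  4  5  6  7  8  9 10 11 12 13 14 15 16 17 18
G :  0  1  2  0  1  2  0  1  2  0  1  2  0  1  2  0  1  2  0
G_B(18) = 0.
Combined Grundy value = 2 ⊕ 0 = 2.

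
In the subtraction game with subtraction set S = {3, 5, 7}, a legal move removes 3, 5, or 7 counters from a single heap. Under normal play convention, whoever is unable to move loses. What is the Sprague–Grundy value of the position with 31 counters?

0

n :  0  1  2  3  4  5  6  7  8  9 10 11 12 13 14 15 16 17 18 19 20 21 22 23 24 25 26 27 28 29 30 31
G :  0  0  0  1  1  1  2  2  2  3  0  0  0  1  1  1  2  2  2  3  0  0  0  1  1  1  2  2  2  3  0  0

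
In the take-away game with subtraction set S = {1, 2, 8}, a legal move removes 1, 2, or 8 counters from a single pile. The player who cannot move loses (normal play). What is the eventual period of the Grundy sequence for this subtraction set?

n :  0  1  2  3  4  5  6  7  8  9 10 11 12 13 14
G :  0  1  2  0  1  2  0  1  2  0  1  2  0  1  2
G(n+3) = G(n) holds for n = 0,…,7 (a full window of length max(S) = 8), so the sequence is purely periodic with period 3.

3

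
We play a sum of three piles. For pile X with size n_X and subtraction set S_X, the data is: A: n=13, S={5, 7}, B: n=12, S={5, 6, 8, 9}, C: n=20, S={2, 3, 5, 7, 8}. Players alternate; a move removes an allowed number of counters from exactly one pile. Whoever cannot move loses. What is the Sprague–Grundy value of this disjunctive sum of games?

2

Pile A, S = {5, 7}:
n :  0  1  2  3  4  5  6  7  8  9 10 11 12 13
G :  0  0  0  0  0  1  1  1  1  1  2  2  0  0
G_A(13) = 0.
Pile B, S = {5, 6, 8, 9}:
G(0) = 0
G(1) = mex{} = 0
G(2) = mex{} = 0
G(3) = mex{} = 0
G(4) = mex{} = 0
G(5) = mex{0} = 1
G(6) = mex{0,0} = 1
G(7) = mex{0,0} = 1
G(8) = mex{0,0,0} = 1
G(9) = mex{0,0,0,0} = 1
G(10) = mex{1,0,0,0} = 2
G(11) = mex{1,1,0,0} = 2
G(12) = mex{1,1,0,0} = 2
G_B(12) = 2.
Pile C, S = {2, 3, 5, 7, 8}:
n :  0  1  2  3  4  5  6  7  8  9 10 11 12 13 14 15 16 17 18 19 20
G :  0  0  1  1  2  2  3  3  4  4  0  0  1  1  2  2  3  3  4  4  0
G_C(20) = 0.
Combined Grundy value = 0 ⊕ 2 ⊕ 0 = 2.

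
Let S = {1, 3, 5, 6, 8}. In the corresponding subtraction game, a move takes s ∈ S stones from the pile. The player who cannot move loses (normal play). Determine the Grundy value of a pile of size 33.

G(0) = 0
G(1) = mex{0} = 1
G(2) = mex{1} = 0
G(3) = mex{0,0} = 1
G(4) = mex{1,1} = 0
G(5) = mex{0,0,0} = 1
G(6) = mex{1,1,1,0} = 2
G(7) = mex{2,0,0,1} = 3
G(8) = mex{3,1,1,0,0} = 2
G(9) = mex{2,2,0,1,1} = 3
G(10) = mex{3,3,1,0,0} = 2
G(11) = mex{2,2,2,1,1} = 0
G(12) = mex{0,3,3,2,0} = 1
G(13) = mex{1,2,2,3,1} = 0
G(14) = mex{0,0,3,2,2} = 1
G(15) = mex{1,1,2,3,3} = 0
G(16) = mex{0,0,0,2,2} = 1
G(17) = mex{1,1,1,0,3} = 2
G(18) = mex{2,0,0,1,2} = 3
G(19) = mex{3,1,1,0,0} = 2
G(20) = mex{2,2,0,1,1} = 3
G(21) = mex{3,3,1,0,0} = 2
G(22) = mex{2,2,2,1,1} = 0
G(23) = mex{0,3,3,2,0} = 1
G(24) = mex{1,2,2,3,1} = 0
G(25) = mex{0,0,3,2,2} = 1
G(26) = mex{1,1,2,3,3} = 0
G(27) = mex{0,0,0,2,2} = 1
G(28) = mex{1,1,1,0,3} = 2
G(29) = mex{2,0,0,1,2} = 3
G(30) = mex{3,1,1,0,0} = 2
G(31) = mex{2,2,0,1,1} = 3
G(32) = mex{3,3,1,0,0} = 2
G(33) = mex{2,2,2,1,1} = 0

0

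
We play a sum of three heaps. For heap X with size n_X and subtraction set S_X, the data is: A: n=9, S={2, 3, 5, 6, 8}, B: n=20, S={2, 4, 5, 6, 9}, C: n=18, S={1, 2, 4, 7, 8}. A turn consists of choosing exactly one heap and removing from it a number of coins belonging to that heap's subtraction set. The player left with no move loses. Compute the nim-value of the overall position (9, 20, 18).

Heap A, S = {2, 3, 5, 6, 8}:
G(0) = 0
G(1) = mex{} = 0
G(2) = mex{0} = 1
G(3) = mex{0,0} = 1
G(4) = mex{1,0} = 2
G(5) = mex{1,1,0} = 2
G(6) = mex{2,1,0,0} = 3
G(7) = mex{2,2,1,0} = 3
G(8) = mex{3,2,1,1,0} = 4
G(9) = mex{3,3,2,1,0} = 4
G_A(9) = 4.
Heap B, S = {2, 4, 5, 6, 9}:
n :  0  1  2  3  4  5  6  7  8  9 10 11 12 13 14 15 16 17 18 19 20
G :  0  0  1  1  2  2  3  3  0  4  1  0  2  1  3  2  4  3  0  0  1
G_B(20) = 1.
Heap C, S = {1, 2, 4, 7, 8}:
G(0) = 0
G(1) = mex{0} = 1
G(2) = mex{1,0} = 2
G(3) = mex{2,1} = 0
G(4) = mex{0,2,0} = 1
G(5) = mex{1,0,1} = 2
G(6) = mex{2,1,2} = 0
G(7) = mex{0,2,0,0} = 1
G(8) = mex{1,0,1,1,0} = 2
G(9) = mex{2,1,2,2,1} = 0
G(10) = mex{0,2,0,0,2} = 1
G(11) = mex{1,0,1,1,0} = 2
G(12) = mex{2,1,2,2,1} = 0
G(13) = mex{0,2,0,0,2} = 1
G(14) = mex{1,0,1,1,0} = 2
G(15) = mex{2,1,2,2,1} = 0
G(16) = mex{0,2,0,0,2} = 1
G(17) = mex{1,0,1,1,0} = 2
G(18) = mex{2,1,2,2,1} = 0
G_C(18) = 0.
Combined Grundy value = 4 ⊕ 1 ⊕ 0 = 5.

5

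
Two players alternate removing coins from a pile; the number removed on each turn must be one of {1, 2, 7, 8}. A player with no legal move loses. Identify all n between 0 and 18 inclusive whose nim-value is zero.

0, 3, 6, 9, 12, 15, 18

n :  0  1  2  3  4  5  6  7  8  9 10 11 12 13 14 15 16 17 18
G :  0  1  2  0  1  2  0  1  2  0  1  2  0  1  2  0  1  2  0
P-positions are exactly the n with G(n) = 0.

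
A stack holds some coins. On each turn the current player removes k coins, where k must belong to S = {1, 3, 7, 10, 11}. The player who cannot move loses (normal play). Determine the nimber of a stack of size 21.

1

G(0) = 0
G(1) = mex{0} = 1
G(2) = mex{1} = 0
G(3) = mex{0,0} = 1
G(4) = mex{1,1} = 0
G(5) = mex{0,0} = 1
G(6) = mex{1,1} = 0
G(7) = mex{0,0,0} = 1
G(8) = mex{1,1,1} = 0
G(9) = mex{0,0,0} = 1
G(10) = mex{1,1,1,0} = 2
G(11) = mex{2,0,0,1,0} = 3
G(12) = mex{3,1,1,0,1} = 2
G(13) = mex{2,2,0,1,0} = 3
G(14) = mex{3,3,1,0,1} = 2
G(15) = mex{2,2,0,1,0} = 3
G(16) = mex{3,3,1,0,1} = 2
G(17) = mex{2,2,2,1,0} = 3
G(18) = mex{3,3,3,0,1} = 2
G(19) = mex{2,2,2,1,0} = 3
G(20) = mex{3,3,3,2,1} = 0
G(21) = mex{0,2,2,3,2} = 1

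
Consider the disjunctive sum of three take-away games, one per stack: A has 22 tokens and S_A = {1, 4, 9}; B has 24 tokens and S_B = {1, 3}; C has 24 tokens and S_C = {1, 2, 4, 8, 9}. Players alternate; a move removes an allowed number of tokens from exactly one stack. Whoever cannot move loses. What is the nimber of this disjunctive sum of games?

Stack A, S = {1, 4, 9}:
n :  0  1  2  3  4  5  6  7  8  9 10 11 12 13 14 15 16 17 18 19 20 21 22
G :  0  1  0  1  2  0  1  0  1  2  0  1  0  1  2  0  1  0  1  2  0  1  0
G_A(22) = 0.
Stack B, S = {1, 3}:
n :  0  1  2  3  4  5  6  7  8  9 10 11 12 13 14 15 16 17 18 19 20 21 22 23 24
G :  0  1  0  1  0  1  0  1  0  1  0  1  0  1  0  1  0  1  0  1  0  1  0  1  0
G_B(24) = 0.
Stack C, S = {1, 2, 4, 8, 9}:
G(0) = 0
G(1) = mex{0} = 1
G(2) = mex{1,0} = 2
G(3) = mex{2,1} = 0
G(4) = mex{0,2,0} = 1
G(5) = mex{1,0,1} = 2
G(6) = mex{2,1,2} = 0
G(7) = mex{0,2,0} = 1
G(8) = mex{1,0,1,0} = 2
G(9) = mex{2,1,2,1,0} = 3
G(10) = mex{3,2,0,2,1} = 4
G(11) = mex{4,3,1,0,2} = 5
G(12) = mex{5,4,2,1,0} = 3
G(13) = mex{3,5,3,2,1} = 0
G(14) = mex{0,3,4,0,2} = 1
G(15) = mex{1,0,5,1,0} = 2
G(16) = mex{2,1,3,2,1} = 0
G(17) = mex{0,2,0,3,2} = 1
G(18) = mex{1,0,1,4,3} = 2
G(19) = mex{2,1,2,5,4} = 0
G(20) = mex{0,2,0,3,5} = 1
G(21) = mex{1,0,1,0,3} = 2
G(22) = mex{2,1,2,1,0} = 3
G(23) = mex{3,2,0,2,1} = 4
G(24) = mex{4,3,1,0,2} = 5
G_C(24) = 5.
Combined Grundy value = 0 ⊕ 0 ⊕ 5 = 5.

5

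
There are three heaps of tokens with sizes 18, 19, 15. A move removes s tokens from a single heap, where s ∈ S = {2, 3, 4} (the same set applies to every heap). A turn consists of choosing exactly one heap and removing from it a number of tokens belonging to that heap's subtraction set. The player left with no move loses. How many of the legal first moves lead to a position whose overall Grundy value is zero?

5

All heaps use S = {2, 3, 4}:
n :  0  1  2  3  4  5  6  7  8  9 10 11 12 13 14 15 16 17 18 19
G :  0  0  1  1  2  2  0  0  1  1  2  2  0  0  1  1  2  2  0  0
Heap A: G(18) = 0.
Heap B: G(19) = 0.
Heap C: G(15) = 1.
Combined Grundy value = 0 ⊕ 0 ⊕ 1 = 1.
A winning move leaves total XOR = 0, i.e. changes one component's Grundy value g to g ⊕ X where X is the current total.
Heap A: need g' = 0⊕1 = 1. Options: 18−2→G=2, 18−3→G=1, 18−4→G=1. Hits: 2.
Heap B: need g' = 0⊕1 = 1. Options: 19−2→G=2, 19−3→G=2, 19−4→G=1. Hits: 1.
Heap C: need g' = 1⊕1 = 0. Options: 15−2→G=0, 15−3→G=0, 15−4→G=2. Hits: 2.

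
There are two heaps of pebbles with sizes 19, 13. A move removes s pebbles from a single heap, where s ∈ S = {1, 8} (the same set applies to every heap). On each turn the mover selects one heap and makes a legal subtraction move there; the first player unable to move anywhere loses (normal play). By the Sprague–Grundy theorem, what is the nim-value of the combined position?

1

All heaps use S = {1, 8}:
n :  0  1  2  3  4  5  6  7  8  9 10 11 12 13 14 15 16 17 18 19
G :  0  1  0  1  0  1  0  1  2  0  1  0  1  0  1  0  1  2  0  1
Heap A: G(19) = 1.
Heap B: G(13) = 0.
Combined Grundy value = 1 ⊕ 0 = 1.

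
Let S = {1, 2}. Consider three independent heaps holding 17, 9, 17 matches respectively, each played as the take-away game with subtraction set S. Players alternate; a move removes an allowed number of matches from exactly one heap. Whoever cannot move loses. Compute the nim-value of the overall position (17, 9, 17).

All heaps use S = {1, 2}:
G(0) = 0
G(1) = mex{0} = 1
G(2) = mex{1,0} = 2
G(3) = mex{2,1} = 0
G(4) = mex{0,2} = 1
G(5) = mex{1,0} = 2
G(6) = mex{2,1} = 0
G(7) = mex{0,2} = 1
G(8) = mex{1,0} = 2
G(9) = mex{2,1} = 0
G(10) = mex{0,2} = 1
G(11) = mex{1,0} = 2
G(12) = mex{2,1} = 0
G(13) = mex{0,2} = 1
G(14) = mex{1,0} = 2
G(15) = mex{2,1} = 0
G(16) = mex{0,2} = 1
G(17) = mex{1,0} = 2
Heap A: G(17) = 2.
Heap B: G(9) = 0.
Heap C: G(17) = 2.
Combined Grundy value = 2 ⊕ 0 ⊕ 2 = 0.

0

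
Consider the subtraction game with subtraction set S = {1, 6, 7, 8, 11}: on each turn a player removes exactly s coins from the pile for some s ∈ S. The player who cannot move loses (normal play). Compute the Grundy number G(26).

4

G(0) = 0
G(1) = mex{0} = 1
G(2) = mex{1} = 0
G(3) = mex{0} = 1
G(4) = mex{1} = 0
G(5) = mex{0} = 1
G(6) = mex{1,0} = 2
G(7) = mex{2,1,0} = 3
G(8) = mex{3,0,1,0} = 2
G(9) = mex{2,1,0,1} = 3
G(10) = mex{3,0,1,0} = 2
G(11) = mex{2,1,0,1,0} = 3
G(12) = mex{3,2,1,0,1} = 4
G(13) = mex{4,3,2,1,0} = 5
G(14) = mex{5,2,3,2,1} = 0
G(15) = mex{0,3,2,3,0} = 1
G(16) = mex{1,2,3,2,1} = 0
G(17) = mex{0,3,2,3,2} = 1
G(18) = mex{1,4,3,2,3} = 0
G(19) = mex{0,5,4,3,2} = 1
G(20) = mex{1,0,5,4,3} = 2
G(21) = mex{2,1,0,5,2} = 3
G(22) = mex{3,0,1,0,3} = 2
G(23) = mex{2,1,0,1,4} = 3
G(24) = mex{3,0,1,0,5} = 2
G(25) = mex{2,1,0,1,0} = 3
G(26) = mex{3,2,1,0,1} = 4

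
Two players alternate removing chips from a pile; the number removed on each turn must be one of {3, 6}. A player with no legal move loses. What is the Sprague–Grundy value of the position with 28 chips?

G(0) = 0
G(1) = mex{} = 0
G(2) = mex{} = 0
G(3) = mex{0} = 1
G(4) = mex{0} = 1
G(5) = mex{0} = 1
G(6) = mex{1,0} = 2
G(7) = mex{1,0} = 2
G(8) = mex{1,0} = 2
G(9) = mex{2,1} = 0
G(10) = mex{2,1} = 0
G(11) = mex{2,1} = 0
G(12) = mex{0,2} = 1
G(13) = mex{0,2} = 1
G(14) = mex{0,2} = 1
G(15) = mex{1,0} = 2
G(16) = mex{1,0} = 2
G(17) = mex{1,0} = 2
G(18) = mex{2,1} = 0
G(19) = mex{2,1} = 0
G(20) = mex{2,1} = 0
G(21) = mex{0,2} = 1
G(22) = mex{0,2} = 1
G(23) = mex{0,2} = 1
G(24) = mex{1,0} = 2
G(25) = mex{1,0} = 2
G(26) = mex{1,0} = 2
G(27) = mex{2,1} = 0
G(28) = mex{2,1} = 0

0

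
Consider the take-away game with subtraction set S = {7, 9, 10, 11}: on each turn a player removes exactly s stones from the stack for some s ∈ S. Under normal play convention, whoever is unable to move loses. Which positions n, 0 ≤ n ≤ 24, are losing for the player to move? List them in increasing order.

n :  0  1  2  3  4  5  6  7  8  9 10 11 12 13 14 15 16 17 18 19 20 21 22 23 24
G :  0  0  0  0  0  0  0  1  1  1  1  1  1  1  2  2  2  2  0  0  0  0  0  0  0
P-positions are exactly the n with G(n) = 0.

0, 1, 2, 3, 4, 5, 6, 18, 19, 20, 21, 22, 23, 24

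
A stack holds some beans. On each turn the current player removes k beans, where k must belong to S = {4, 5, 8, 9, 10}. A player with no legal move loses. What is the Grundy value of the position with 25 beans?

G(0) = 0
G(1) = mex{} = 0
G(2) = mex{} = 0
G(3) = mex{} = 0
G(4) = mex{0} = 1
G(5) = mex{0,0} = 1
G(6) = mex{0,0} = 1
G(7) = mex{0,0} = 1
G(8) = mex{1,0,0} = 2
G(9) = mex{1,1,0,0} = 2
G(10) = mex{1,1,0,0,0} = 2
G(11) = mex{1,1,0,0,0} = 2
G(12) = mex{2,1,1,0,0} = 3
G(13) = mex{2,2,1,1,0} = 3
G(14) = mex{2,2,1,1,1} = 0
G(15) = mex{2,2,1,1,1} = 0
G(16) = mex{3,2,2,1,1} = 0
G(17) = mex{3,3,2,2,1} = 0
G(18) = mex{0,3,2,2,2} = 1
G(19) = mex{0,0,2,2,2} = 1
G(20) = mex{0,0,3,2,2} = 1
G(21) = mex{0,0,3,3,2} = 1
G(22) = mex{1,0,0,3,3} = 2
G(23) = mex{1,1,0,0,3} = 2
G(24) = mex{1,1,0,0,0} = 2
G(25) = mex{1,1,0,0,0} = 2

2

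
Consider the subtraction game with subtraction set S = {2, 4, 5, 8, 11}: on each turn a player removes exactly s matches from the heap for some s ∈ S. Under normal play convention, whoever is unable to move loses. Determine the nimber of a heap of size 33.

1

G(0) = 0
G(1) = mex{} = 0
G(2) = mex{0} = 1
G(3) = mex{0} = 1
G(4) = mex{1,0} = 2
G(5) = mex{1,0,0} = 2
G(6) = mex{2,1,0} = 3
G(7) = mex{2,1,1} = 0
G(8) = mex{3,2,1,0} = 4
G(9) = mex{0,2,2,0} = 1
G(10) = mex{4,3,2,1} = 0
G(11) = mex{1,0,3,1,0} = 2
G(12) = mex{0,4,0,2,0} = 1
G(13) = mex{2,1,4,2,1} = 0
G(14) = mex{1,0,1,3,1} = 2
G(15) = mex{0,2,0,0,2} = 1
G(16) = mex{2,1,2,4,2} = 0
G(17) = mex{1,0,1,1,3} = 2
G(18) = mex{0,2,0,0,0} = 1
G(19) = mex{2,1,2,2,4} = 0
G(20) = mex{1,0,1,1,1} = 2
G(21) = mex{0,2,0,0,0} = 1
G(22) = mex{2,1,2,2,2} = 0
G(23) = mex{1,0,1,1,1} = 2
G(24) = mex{0,2,0,0,0} = 1
G(25) = mex{2,1,2,2,2} = 0
G(26) = mex{1,0,1,1,1} = 2
G(27) = mex{0,2,0,0,0} = 1
G(28) = mex{2,1,2,2,2} = 0
G(29) = mex{1,0,1,1,1} = 2
G(30) = mex{0,2,0,0,0} = 1
G(31) = mex{2,1,2,2,2} = 0
G(32) = mex{1,0,1,1,1} = 2
G(33) = mex{0,2,0,0,0} = 1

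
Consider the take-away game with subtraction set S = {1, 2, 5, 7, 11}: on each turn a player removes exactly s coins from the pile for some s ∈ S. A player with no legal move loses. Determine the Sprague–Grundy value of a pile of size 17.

n :  0  1  2  3  4  5  6  7  8  9 10 11 12 13 14 15 16 17
G :  0  1  2  0  1  2  0  1  2  0  1  2  0  1  2  0  1  2

2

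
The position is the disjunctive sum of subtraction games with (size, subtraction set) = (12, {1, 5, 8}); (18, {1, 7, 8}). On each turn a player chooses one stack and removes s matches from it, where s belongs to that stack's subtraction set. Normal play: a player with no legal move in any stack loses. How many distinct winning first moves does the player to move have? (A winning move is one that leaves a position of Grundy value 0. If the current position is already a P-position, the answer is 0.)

Stack A, S = {1, 5, 8}:
n :  0  1  2  3  4  5  6  7  8  9 10 11 12
G :  0  1  0  1  0  1  0  1  2  3  2  3  2
G_A(12) = 2.
Stack B, S = {1, 7, 8}:
G(0) = 0
G(1) = mex{0} = 1
G(2) = mex{1} = 0
G(3) = mex{0} = 1
G(4) = mex{1} = 0
G(5) = mex{0} = 1
G(6) = mex{1} = 0
G(7) = mex{0,0} = 1
G(8) = mex{1,1,0} = 2
G(9) = mex{2,0,1} = 3
G(10) = mex{3,1,0} = 2
G(11) = mex{2,0,1} = 3
G(12) = mex{3,1,0} = 2
G(13) = mex{2,0,1} = 3
G(14) = mex{3,1,0} = 2
G(15) = mex{2,2,1} = 0
G(16) = mex{0,3,2} = 1
G(17) = mex{1,2,3} = 0
G(18) = mex{0,3,2} = 1
G_B(18) = 1.
Combined Grundy value = 2 ⊕ 1 = 3.
A winning move leaves total XOR = 0, i.e. changes one component's Grundy value g to g ⊕ X where X is the current total.
Stack A: need g' = 2⊕3 = 1. Options: 12−1→G=3, 12−5→G=1, 12−8→G=0. Hits: 1.
Stack B: need g' = 1⊕3 = 2. Options: 18−1→G=0, 18−7→G=3, 18−8→G=2. Hits: 1.

2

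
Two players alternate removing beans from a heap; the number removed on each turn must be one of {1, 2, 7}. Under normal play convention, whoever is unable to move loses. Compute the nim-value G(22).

1

G(0) = 0
G(1) = mex{0} = 1
G(2) = mex{1,0} = 2
G(3) = mex{2,1} = 0
G(4) = mex{0,2} = 1
G(5) = mex{1,0} = 2
G(6) = mex{2,1} = 0
G(7) = mex{0,2,0} = 1
G(8) = mex{1,0,1} = 2
G(9) = mex{2,1,2} = 0
G(10) = mex{0,2,0} = 1
G(11) = mex{1,0,1} = 2
G(12) = mex{2,1,2} = 0
G(13) = mex{0,2,0} = 1
G(14) = mex{1,0,1} = 2
G(15) = mex{2,1,2} = 0
G(16) = mex{0,2,0} = 1
G(17) = mex{1,0,1} = 2
G(18) = mex{2,1,2} = 0
G(19) = mex{0,2,0} = 1
G(20) = mex{1,0,1} = 2
G(21) = mex{2,1,2} = 0
G(22) = mex{0,2,0} = 1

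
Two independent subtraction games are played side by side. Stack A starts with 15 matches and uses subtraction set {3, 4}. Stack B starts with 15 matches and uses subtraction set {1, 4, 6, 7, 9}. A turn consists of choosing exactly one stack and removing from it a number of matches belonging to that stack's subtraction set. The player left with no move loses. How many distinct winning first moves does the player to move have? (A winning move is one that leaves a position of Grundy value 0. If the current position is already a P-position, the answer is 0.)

Stack A, S = {3, 4}:
n :  0  1  2  3  4  5  6  7  8  9 10 11 12 13 14 15
G :  0  0  0  1  1  1  2  0  0  0  1  1  1  2  0  0
G_A(15) = 0.
Stack B, S = {1, 4, 6, 7, 9}:
n :  0  1  2  3  4  5  6  7  8  9 10 11 12 13 14 15
G :  0  1  0  1  2  0  1  2  3  2  0  1  2  0  1  0
G_B(15) = 0.
Combined Grundy value = 0 ⊕ 0 = 0.
A winning move leaves total XOR = 0, i.e. changes one component's Grundy value g to g ⊕ X where X is the current total.
Stack A: target g' = 0⊕0 = 0, but every legal move changes the Grundy value (mex property), so 0 moves.
Stack B: target g' = 0⊕0 = 0, but every legal move changes the Grundy value (mex property), so 0 moves.

0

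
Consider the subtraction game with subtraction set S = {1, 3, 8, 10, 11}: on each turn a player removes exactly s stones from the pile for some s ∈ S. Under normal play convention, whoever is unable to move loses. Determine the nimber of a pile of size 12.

2

n :  0  1  2  3  4  5  6  7  8  9 10 11 12
G :  0  1  0  1  0  1  0  1  2  3  2  3  2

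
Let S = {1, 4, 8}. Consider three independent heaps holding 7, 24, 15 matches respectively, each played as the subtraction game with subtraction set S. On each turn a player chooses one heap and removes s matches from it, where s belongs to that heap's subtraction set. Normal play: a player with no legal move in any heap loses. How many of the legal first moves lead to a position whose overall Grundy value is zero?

5

All heaps use S = {1, 4, 8}:
n :  0  1  2  3  4  5  6  7  8  9 10 11 12 13 14 15 16 17 18 19 20 21 22 23 24
G :  0  1  0  1  2  0  1  0  1  2  3  2  0  1  0  1  2  0  1  0  1  2  3  2  0
Heap A: G(7) = 0.
Heap B: G(24) = 0.
Heap C: G(15) = 1.
Combined Grundy value = 0 ⊕ 0 ⊕ 1 = 1.
A winning move leaves total XOR = 0, i.e. changes one component's Grundy value g to g ⊕ X where X is the current total.
Heap A: need g' = 0⊕1 = 1. Options: 7−1→G=1, 7−4→G=1. Hits: 2.
Heap B: need g' = 0⊕1 = 1. Options: 24−1→G=2, 24−4→G=1, 24−8→G=2. Hits: 1.
Heap C: need g' = 1⊕1 = 0. Options: 15−1→G=0, 15−4→G=2, 15−8→G=0. Hits: 2.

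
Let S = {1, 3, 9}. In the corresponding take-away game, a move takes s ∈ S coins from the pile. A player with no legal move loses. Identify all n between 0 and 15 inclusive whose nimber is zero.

n :  0  1  2  3  4  5  6  7  8  9 10 11 12 13 14 15
G :  0  1  0  1  0  1  0  1  0  1  0  1  0  1  0  1
P-positions are exactly the n with G(n) = 0.

0, 2, 4, 6, 8, 10, 12, 14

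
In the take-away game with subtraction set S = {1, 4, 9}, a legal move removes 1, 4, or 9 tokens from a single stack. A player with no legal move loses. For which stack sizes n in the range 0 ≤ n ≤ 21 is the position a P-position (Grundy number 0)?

0, 2, 5, 7, 10, 12, 15, 17, 20

n :  0  1  2  3  4  5  6  7  8  9 10 11 12 13 14 15 16 17 18 19 20 21
G :  0  1  0  1  2  0  1  0  1  2  0  1  0  1  2  0  1  0  1  2  0  1
P-positions are exactly the n with G(n) = 0.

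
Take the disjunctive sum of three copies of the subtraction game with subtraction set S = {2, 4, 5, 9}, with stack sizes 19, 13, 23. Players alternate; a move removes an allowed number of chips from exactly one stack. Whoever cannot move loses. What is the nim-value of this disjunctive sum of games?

0

All stacks use S = {2, 4, 5, 9}:
G(0) = 0
G(1) = mex{} = 0
G(2) = mex{0} = 1
G(3) = mex{0} = 1
G(4) = mex{1,0} = 2
G(5) = mex{1,0,0} = 2
G(6) = mex{2,1,0} = 3
G(7) = mex{2,1,1} = 0
G(8) = mex{3,2,1} = 0
G(9) = mex{0,2,2,0} = 1
G(10) = mex{0,3,2,0} = 1
G(11) = mex{1,0,3,1} = 2
G(12) = mex{1,0,0,1} = 2
G(13) = mex{2,1,0,2} = 3
G(14) = mex{2,1,1,2} = 0
G(15) = mex{3,2,1,3} = 0
G(16) = mex{0,2,2,0} = 1
G(17) = mex{0,3,2,0} = 1
G(18) = mex{1,0,3,1} = 2
G(19) = mex{1,0,0,1} = 2
G(20) = mex{2,1,0,2} = 3
G(21) = mex{2,1,1,2} = 0
G(22) = mex{3,2,1,3} = 0
G(23) = mex{0,2,2,0} = 1
Stack A: G(19) = 2.
Stack B: G(13) = 3.
Stack C: G(23) = 1.
Combined Grundy value = 2 ⊕ 3 ⊕ 1 = 0.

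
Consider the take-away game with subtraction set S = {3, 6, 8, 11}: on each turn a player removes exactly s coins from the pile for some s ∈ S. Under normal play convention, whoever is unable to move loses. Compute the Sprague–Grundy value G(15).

0

n :  0  1  2  3  4  5  6  7  8  9 10 11 12 13 14 15
G :  0  0  0  1  1  1  2  2  2  3  3  3  4  4  0  0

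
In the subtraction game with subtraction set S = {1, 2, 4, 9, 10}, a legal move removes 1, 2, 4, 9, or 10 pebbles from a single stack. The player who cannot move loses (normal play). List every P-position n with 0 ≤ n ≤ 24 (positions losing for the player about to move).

G(0) = 0
G(1) = mex{0} = 1
G(2) = mex{1,0} = 2
G(3) = mex{2,1} = 0
G(4) = mex{0,2,0} = 1
G(5) = mex{1,0,1} = 2
G(6) = mex{2,1,2} = 0
G(7) = mex{0,2,0} = 1
G(8) = mex{1,0,1} = 2
G(9) = mex{2,1,2,0} = 3
G(10) = mex{3,2,0,1,0} = 4
G(11) = mex{4,3,1,2,1} = 0
G(12) = mex{0,4,2,0,2} = 1
G(13) = mex{1,0,3,1,0} = 2
G(14) = mex{2,1,4,2,1} = 0
G(15) = mex{0,2,0,0,2} = 1
G(16) = mex{1,0,1,1,0} = 2
G(17) = mex{2,1,2,2,1} = 0
G(18) = mex{0,2,0,3,2} = 1
G(19) = mex{1,0,1,4,3} = 2
G(20) = mex{2,1,2,0,4} = 3
G(21) = mex{3,2,0,1,0} = 4
G(22) = mex{4,3,1,2,1} = 0
G(23) = mex{0,4,2,0,2} = 1
G(24) = mex{1,0,3,1,0} = 2
P-positions are exactly the n with G(n) = 0.

0, 3, 6, 11, 14, 17, 22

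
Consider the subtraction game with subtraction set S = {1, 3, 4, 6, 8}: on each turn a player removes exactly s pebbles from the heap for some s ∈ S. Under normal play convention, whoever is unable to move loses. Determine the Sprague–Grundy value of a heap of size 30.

n :  0  1  2  3  4  5  6  7  8  9 10 11 12 13 14 15 16 17 18 19 20 21 22 23 24 25 26 27 28 29 30
G :  0  1  0  1  2  3  2  0  1  0  1  2  3  2  0  1  0  1  2  3  2  0  1  0  1  2  3  2  0  1  0

0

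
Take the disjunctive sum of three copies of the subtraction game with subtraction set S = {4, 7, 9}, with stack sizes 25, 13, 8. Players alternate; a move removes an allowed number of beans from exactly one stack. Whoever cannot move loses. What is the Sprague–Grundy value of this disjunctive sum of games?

1

All stacks use S = {4, 7, 9}:
G(0) = 0
G(1) = mex{} = 0
G(2) = mex{} = 0
G(3) = mex{} = 0
G(4) = mex{0} = 1
G(5) = mex{0} = 1
G(6) = mex{0} = 1
G(7) = mex{0,0} = 1
G(8) = mex{1,0} = 2
G(9) = mex{1,0,0} = 2
G(10) = mex{1,0,0} = 2
G(11) = mex{1,1,0} = 2
G(12) = mex{2,1,0} = 3
G(13) = mex{2,1,1} = 0
G(14) = mex{2,1,1} = 0
G(15) = mex{2,2,1} = 0
G(16) = mex{3,2,1} = 0
G(17) = mex{0,2,2} = 1
G(18) = mex{0,2,2} = 1
G(19) = mex{0,3,2} = 1
G(20) = mex{0,0,2} = 1
G(21) = mex{1,0,3} = 2
G(22) = mex{1,0,0} = 2
G(23) = mex{1,0,0} = 2
G(24) = mex{1,1,0} = 2
G(25) = mex{2,1,0} = 3
Stack A: G(25) = 3.
Stack B: G(13) = 0.
Stack C: G(8) = 2.
Combined Grundy value = 3 ⊕ 0 ⊕ 2 = 1.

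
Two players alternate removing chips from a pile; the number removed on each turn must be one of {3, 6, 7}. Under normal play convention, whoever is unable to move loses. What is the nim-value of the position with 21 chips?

0

G(0) = 0
G(1) = mex{} = 0
G(2) = mex{} = 0
G(3) = mex{0} = 1
G(4) = mex{0} = 1
G(5) = mex{0} = 1
G(6) = mex{1,0} = 2
G(7) = mex{1,0,0} = 2
G(8) = mex{1,0,0} = 2
G(9) = mex{2,1,0} = 3
G(10) = mex{2,1,1} = 0
G(11) = mex{2,1,1} = 0
G(12) = mex{3,2,1} = 0
G(13) = mex{0,2,2} = 1
G(14) = mex{0,2,2} = 1
G(15) = mex{0,3,2} = 1
G(16) = mex{1,0,3} = 2
G(17) = mex{1,0,0} = 2
G(18) = mex{1,0,0} = 2
G(19) = mex{2,1,0} = 3
G(20) = mex{2,1,1} = 0
G(21) = mex{2,1,1} = 0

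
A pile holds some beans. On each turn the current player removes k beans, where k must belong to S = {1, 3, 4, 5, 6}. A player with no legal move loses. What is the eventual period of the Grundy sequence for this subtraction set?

n :  0  1  2  3  4  5  6  7  8  9 10 11 12 13 14 15 16 17 18 19
G :  0  1  0  1  2  3  2  3  4  0  1  0  1  2  3  2  3  4  0  1
G(n+9) = G(n) holds for n = 0,…,5 (a full window of length max(S) = 6), so the sequence is purely periodic with period 9.

9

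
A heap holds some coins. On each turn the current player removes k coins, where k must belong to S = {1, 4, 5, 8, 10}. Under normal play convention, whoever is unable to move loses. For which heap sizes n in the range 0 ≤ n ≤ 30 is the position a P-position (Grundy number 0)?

0, 2, 9, 11, 18, 20, 27, 29

G(0) = 0
G(1) = mex{0} = 1
G(2) = mex{1} = 0
G(3) = mex{0} = 1
G(4) = mex{1,0} = 2
G(5) = mex{2,1,0} = 3
G(6) = mex{3,0,1} = 2
G(7) = mex{2,1,0} = 3
G(8) = mex{3,2,1,0} = 4
G(9) = mex{4,3,2,1} = 0
G(10) = mex{0,2,3,0,0} = 1
G(11) = mex{1,3,2,1,1} = 0
G(12) = mex{0,4,3,2,0} = 1
G(13) = mex{1,0,4,3,1} = 2
G(14) = mex{2,1,0,2,2} = 3
G(15) = mex{3,0,1,3,3} = 2
G(16) = mex{2,1,0,4,2} = 3
G(17) = mex{3,2,1,0,3} = 4
G(18) = mex{4,3,2,1,4} = 0
G(19) = mex{0,2,3,0,0} = 1
G(20) = mex{1,3,2,1,1} = 0
G(21) = mex{0,4,3,2,0} = 1
G(22) = mex{1,0,4,3,1} = 2
G(23) = mex{2,1,0,2,2} = 3
G(24) = mex{3,0,1,3,3} = 2
G(25) = mex{2,1,0,4,2} = 3
G(26) = mex{3,2,1,0,3} = 4
G(27) = mex{4,3,2,1,4} = 0
G(28) = mex{0,2,3,0,0} = 1
G(29) = mex{1,3,2,1,1} = 0
G(30) = mex{0,4,3,2,0} = 1
P-positions are exactly the n with G(n) = 0.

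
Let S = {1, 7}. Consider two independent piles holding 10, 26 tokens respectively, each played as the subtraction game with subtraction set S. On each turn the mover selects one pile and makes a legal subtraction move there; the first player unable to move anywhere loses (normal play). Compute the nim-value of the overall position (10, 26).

All piles use S = {1, 7}:
G(0) = 0
G(1) = mex{0} = 1
G(2) = mex{1} = 0
G(3) = mex{0} = 1
G(4) = mex{1} = 0
G(5) = mex{0} = 1
G(6) = mex{1} = 0
G(7) = mex{0,0} = 1
G(8) = mex{1,1} = 0
G(9) = mex{0,0} = 1
G(10) = mex{1,1} = 0
G(11) = mex{0,0} = 1
G(12) = mex{1,1} = 0
G(13) = mex{0,0} = 1
G(14) = mex{1,1} = 0
G(15) = mex{0,0} = 1
G(16) = mex{1,1} = 0
G(17) = mex{0,0} = 1
G(18) = mex{1,1} = 0
G(19) = mex{0,0} = 1
G(20) = mex{1,1} = 0
G(21) = mex{0,0} = 1
G(22) = mex{1,1} = 0
G(23) = mex{0,0} = 1
G(24) = mex{1,1} = 0
G(25) = mex{0,0} = 1
G(26) = mex{1,1} = 0
Pile A: G(10) = 0.
Pile B: G(26) = 0.
Combined Grundy value = 0 ⊕ 0 = 0.

0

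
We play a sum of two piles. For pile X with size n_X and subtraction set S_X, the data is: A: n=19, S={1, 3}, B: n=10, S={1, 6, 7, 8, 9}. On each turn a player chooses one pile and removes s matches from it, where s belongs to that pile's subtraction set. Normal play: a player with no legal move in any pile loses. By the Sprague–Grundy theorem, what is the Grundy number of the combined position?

3

Pile A, S = {1, 3}:
n :  0  1  2  3  4  5  6  7  8  9 10 11 12 13 14 15 16 17 18 19
G :  0  1  0  1  0  1  0  1  0  1  0  1  0  1  0  1  0  1  0  1
G_A(19) = 1.
Pile B, S = {1, 6, 7, 8, 9}:
n :  0  1  2  3  4  5  6  7  8  9 10
G :  0  1  0  1  0  1  2  3  2  3  2
G_B(10) = 2.
Combined Grundy value = 1 ⊕ 2 = 3.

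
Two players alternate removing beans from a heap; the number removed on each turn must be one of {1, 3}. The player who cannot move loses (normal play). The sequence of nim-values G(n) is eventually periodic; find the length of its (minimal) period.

2

n :  0  1  2  3  4  5  6  7  8  9 10 11 12 13 14
G :  0  1  0  1  0  1  0  1  0  1  0  1  0  1  0
G(n+2) = G(n) holds for n = 0,…,2 (a full window of length max(S) = 3), so the sequence is purely periodic with period 2.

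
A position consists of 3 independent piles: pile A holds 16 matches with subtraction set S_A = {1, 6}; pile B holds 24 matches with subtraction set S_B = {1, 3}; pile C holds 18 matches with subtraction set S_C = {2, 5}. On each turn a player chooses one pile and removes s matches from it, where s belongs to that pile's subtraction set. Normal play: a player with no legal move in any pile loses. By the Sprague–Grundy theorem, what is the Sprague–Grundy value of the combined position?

0

Pile A, S = {1, 6}:
n :  0  1  2  3  4  5  6  7  8  9 10 11 12 13 14 15 16
G :  0  1  0  1  0  1  2  0  1  0  1  0  1  2  0  1  0
G_A(16) = 0.
Pile B, S = {1, 3}:
n :  0  1  2  3  4  5  6  7  8  9 10 11 12 13 14 15 16 17 18 19 20 21 22 23 24
G :  0  1  0  1  0  1  0  1  0  1  0  1  0  1  0  1  0  1  0  1  0  1  0  1  0
G_B(24) = 0.
Pile C, S = {2, 5}:
n :  0  1  2  3  4  5  6  7  8  9 10 11 12 13 14 15 16 17 18
G :  0  0  1  1  0  2  1  0  0  1  1  0  2  1  0  0  1  1  0
G_C(18) = 0.
Combined Grundy value = 0 ⊕ 0 ⊕ 0 = 0.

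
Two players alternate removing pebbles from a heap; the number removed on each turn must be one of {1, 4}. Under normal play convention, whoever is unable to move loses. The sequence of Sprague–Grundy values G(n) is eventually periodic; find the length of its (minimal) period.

G(0) = 0
G(1) = mex{0} = 1
G(2) = mex{1} = 0
G(3) = mex{0} = 1
G(4) = mex{1,0} = 2
G(5) = mex{2,1} = 0
G(6) = mex{0,0} = 1
G(7) = mex{1,1} = 0
G(8) = mex{0,2} = 1
G(9) = mex{1,0} = 2
G(10) = mex{2,1} = 0
G(11) = mex{0,0} = 1
G(12) = mex{1,1} = 0
G(13) = mex{0,2} = 1
G(14) = mex{1,0} = 2
G(n+5) = G(n) holds for n = 0,…,3 (a full window of length max(S) = 4), so the sequence is purely periodic with period 5.

5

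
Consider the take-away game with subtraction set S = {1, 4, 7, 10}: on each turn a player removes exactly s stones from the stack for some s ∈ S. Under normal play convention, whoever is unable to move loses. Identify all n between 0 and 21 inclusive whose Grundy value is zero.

0, 2, 5, 8, 11, 13, 16, 19

G(0) = 0
G(1) = mex{0} = 1
G(2) = mex{1} = 0
G(3) = mex{0} = 1
G(4) = mex{1,0} = 2
G(5) = mex{2,1} = 0
G(6) = mex{0,0} = 1
G(7) = mex{1,1,0} = 2
G(8) = mex{2,2,1} = 0
G(9) = mex{0,0,0} = 1
G(10) = mex{1,1,1,0} = 2
G(11) = mex{2,2,2,1} = 0
G(12) = mex{0,0,0,0} = 1
G(13) = mex{1,1,1,1} = 0
G(14) = mex{0,2,2,2} = 1
G(15) = mex{1,0,0,0} = 2
G(16) = mex{2,1,1,1} = 0
G(17) = mex{0,0,2,2} = 1
G(18) = mex{1,1,0,0} = 2
G(19) = mex{2,2,1,1} = 0
G(20) = mex{0,0,0,2} = 1
G(21) = mex{1,1,1,0} = 2
P-positions are exactly the n with G(n) = 0.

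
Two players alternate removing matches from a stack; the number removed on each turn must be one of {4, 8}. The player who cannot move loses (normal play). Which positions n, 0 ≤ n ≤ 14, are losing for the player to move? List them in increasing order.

n :  0  1  2  3  4  5  6  7  8  9 10 11 12 13 14
G :  0  0  0  0  1  1  1  1  2  2  2  2  0  0  0
P-positions are exactly the n with G(n) = 0.

0, 1, 2, 3, 12, 13, 14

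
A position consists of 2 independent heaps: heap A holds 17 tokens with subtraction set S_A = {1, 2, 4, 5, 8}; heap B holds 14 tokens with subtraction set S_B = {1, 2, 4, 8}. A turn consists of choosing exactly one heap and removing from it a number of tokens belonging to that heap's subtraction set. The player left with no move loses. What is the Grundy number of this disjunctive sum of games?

0

Heap A, S = {1, 2, 4, 5, 8}:
n :  0  1  2  3  4  5  6  7  8  9 10 11 12 13 14 15 16 17
G :  0  1  2  0  1  2  0  1  2  0  1  2  0  1  2  0  1  2
G_A(17) = 2.
Heap B, S = {1, 2, 4, 8}:
n :  0  1  2  3  4  5  6  7  8  9 10 11 12 13 14
G :  0  1  2  0  1  2  0  1  2  0  1  2  0  1  2
G_B(14) = 2.
Combined Grundy value = 2 ⊕ 2 = 0.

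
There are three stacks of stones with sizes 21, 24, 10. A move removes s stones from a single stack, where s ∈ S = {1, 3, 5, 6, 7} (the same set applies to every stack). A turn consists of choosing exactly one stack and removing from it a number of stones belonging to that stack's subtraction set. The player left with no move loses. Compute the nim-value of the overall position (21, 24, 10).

All stacks use S = {1, 3, 5, 6, 7}:
G(0) = 0
G(1) = mex{0} = 1
G(2) = mex{1} = 0
G(3) = mex{0,0} = 1
G(4) = mex{1,1} = 0
G(5) = mex{0,0,0} = 1
G(6) = mex{1,1,1,0} = 2
G(7) = mex{2,0,0,1,0} = 3
G(8) = mex{3,1,1,0,1} = 2
G(9) = mex{2,2,0,1,0} = 3
G(10) = mex{3,3,1,0,1} = 2
G(11) = mex{2,2,2,1,0} = 3
G(12) = mex{3,3,3,2,1} = 0
G(13) = mex{0,2,2,3,2} = 1
G(14) = mex{1,3,3,2,3} = 0
G(15) = mex{0,0,2,3,2} = 1
G(16) = mex{1,1,3,2,3} = 0
G(17) = mex{0,0,0,3,2} = 1
G(18) = mex{1,1,1,0,3} = 2
G(19) = mex{2,0,0,1,0} = 3
G(20) = mex{3,1,1,0,1} = 2
G(21) = mex{2,2,0,1,0} = 3
G(22) = mex{3,3,1,0,1} = 2
G(23) = mex{2,2,2,1,0} = 3
G(24) = mex{3,3,3,2,1} = 0
Stack A: G(21) = 3.
Stack B: G(24) = 0.
Stack C: G(10) = 2.
Combined Grundy value = 3 ⊕ 0 ⊕ 2 = 1.

1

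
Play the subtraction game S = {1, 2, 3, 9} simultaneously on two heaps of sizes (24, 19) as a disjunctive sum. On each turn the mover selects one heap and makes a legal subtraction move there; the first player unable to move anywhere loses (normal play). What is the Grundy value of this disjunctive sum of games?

3

All heaps use S = {1, 2, 3, 9}:
n :  0  1  2  3  4  5  6  7  8  9 10 11 12 13 14 15 16 17 18 19 20 21 22 23 24
G :  0  1  2  3  0  1  2  3  0  1  2  3  0  1  2  3  0  1  2  3  0  1  2  3  0
Heap A: G(24) = 0.
Heap B: G(19) = 3.
Combined Grundy value = 0 ⊕ 3 = 3.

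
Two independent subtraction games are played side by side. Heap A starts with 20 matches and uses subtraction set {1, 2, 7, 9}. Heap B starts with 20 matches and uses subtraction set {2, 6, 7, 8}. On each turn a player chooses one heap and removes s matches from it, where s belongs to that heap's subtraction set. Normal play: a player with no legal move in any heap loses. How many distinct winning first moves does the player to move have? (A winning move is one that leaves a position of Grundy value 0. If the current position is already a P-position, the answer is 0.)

1

Heap A, S = {1, 2, 7, 9}:
G(0) = 0
G(1) = mex{0} = 1
G(2) = mex{1,0} = 2
G(3) = mex{2,1} = 0
G(4) = mex{0,2} = 1
G(5) = mex{1,0} = 2
G(6) = mex{2,1} = 0
G(7) = mex{0,2,0} = 1
G(8) = mex{1,0,1} = 2
G(9) = mex{2,1,2,0} = 3
G(10) = mex{3,2,0,1} = 4
G(11) = mex{4,3,1,2} = 0
G(12) = mex{0,4,2,0} = 1
G(13) = mex{1,0,0,1} = 2
G(14) = mex{2,1,1,2} = 0
G(15) = mex{0,2,2,0} = 1
G(16) = mex{1,0,3,1} = 2
G(17) = mex{2,1,4,2} = 0
G(18) = mex{0,2,0,3} = 1
G(19) = mex{1,0,1,4} = 2
G(20) = mex{2,1,2,0} = 3
G_A(20) = 3.
Heap B, S = {2, 6, 7, 8}:
n :  0  1  2  3  4  5  6  7  8  9 10 11 12 13 14 15 16 17 18 19 20
G :  0  0  1  1  0  0  1  1  2  2  3  3  2  2  0  0  1  1  0  0  1
G_B(20) = 1.
Combined Grundy value = 3 ⊕ 1 = 2.
A winning move leaves total XOR = 0, i.e. changes one component's Grundy value g to g ⊕ X where X is the current total.
Heap A: need g' = 3⊕2 = 1. Options: 20−1→G=2, 20−2→G=1, 20−7→G=2, 20−9→G=0. Hits: 1.
Heap B: need g' = 1⊕2 = 3. Options: 20−2→G=0, 20−6→G=0, 20−7→G=2, 20−8→G=2. Hits: 0.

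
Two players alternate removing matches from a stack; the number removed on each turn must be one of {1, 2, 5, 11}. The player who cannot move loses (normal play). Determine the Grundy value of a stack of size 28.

G(0) = 0
G(1) = mex{0} = 1
G(2) = mex{1,0} = 2
G(3) = mex{2,1} = 0
G(4) = mex{0,2} = 1
G(5) = mex{1,0,0} = 2
G(6) = mex{2,1,1} = 0
G(7) = mex{0,2,2} = 1
G(8) = mex{1,0,0} = 2
G(9) = mex{2,1,1} = 0
G(10) = mex{0,2,2} = 1
G(11) = mex{1,0,0,0} = 2
G(12) = mex{2,1,1,1} = 0
G(13) = mex{0,2,2,2} = 1
G(14) = mex{1,0,0,0} = 2
G(15) = mex{2,1,1,1} = 0
G(16) = mex{0,2,2,2} = 1
G(17) = mex{1,0,0,0} = 2
G(18) = mex{2,1,1,1} = 0
G(19) = mex{0,2,2,2} = 1
G(20) = mex{1,0,0,0} = 2
G(21) = mex{2,1,1,1} = 0
G(22) = mex{0,2,2,2} = 1
G(23) = mex{1,0,0,0} = 2
G(24) = mex{2,1,1,1} = 0
G(25) = mex{0,2,2,2} = 1
G(26) = mex{1,0,0,0} = 2
G(27) = mex{2,1,1,1} = 0
G(28) = mex{0,2,2,2} = 1

1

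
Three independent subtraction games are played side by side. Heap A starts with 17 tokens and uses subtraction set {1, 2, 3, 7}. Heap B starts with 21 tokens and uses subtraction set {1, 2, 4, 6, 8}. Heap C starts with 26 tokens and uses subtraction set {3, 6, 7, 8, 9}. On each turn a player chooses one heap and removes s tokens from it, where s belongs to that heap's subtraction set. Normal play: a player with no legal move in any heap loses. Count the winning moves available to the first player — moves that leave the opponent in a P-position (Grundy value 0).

Heap A, S = {1, 2, 3, 7}:
G(0) = 0
G(1) = mex{0} = 1
G(2) = mex{1,0} = 2
G(3) = mex{2,1,0} = 3
G(4) = mex{3,2,1} = 0
G(5) = mex{0,3,2} = 1
G(6) = mex{1,0,3} = 2
G(7) = mex{2,1,0,0} = 3
G(8) = mex{3,2,1,1} = 0
G(9) = mex{0,3,2,2} = 1
G(10) = mex{1,0,3,3} = 2
G(11) = mex{2,1,0,0} = 3
G(12) = mex{3,2,1,1} = 0
G(13) = mex{0,3,2,2} = 1
G(14) = mex{1,0,3,3} = 2
G(15) = mex{2,1,0,0} = 3
G(16) = mex{3,2,1,1} = 0
G(17) = mex{0,3,2,2} = 1
G_A(17) = 1.
Heap B, S = {1, 2, 4, 6, 8}:
n :  0  1  2  3  4  5  6  7  8  9 10 11 12 13 14 15 16 17 18 19 20 21
G :  0  1  2  0  1  2  3  4  5  3  0  1  2  0  1  2  3  4  5  3  0  1
G_B(21) = 1.
Heap C, S = {3, 6, 7, 8, 9}:
n :  0  1  2  3  4  5  6  7  8  9 10 11 12 13 14 15 16 17 18 19 20 21 22 23 24 25 26
G :  0  0  0  1  1  1  2  2  2  3  3  3  0  0  0  1  1  1  2  2  2  3  3  3  0  0  0
G_C(26) = 0.
Combined Grundy value = 1 ⊕ 1 ⊕ 0 = 0.
A winning move leaves total XOR = 0, i.e. changes one component's Grundy value g to g ⊕ X where X is the current total.
Heap A: target g' = 1⊕0 = 1, but every legal move changes the Grundy value (mex property), so 0 moves.
Heap B: target g' = 1⊕0 = 1, but every legal move changes the Grundy value (mex property), so 0 moves.
Heap C: target g' = 0⊕0 = 0, but every legal move changes the Grundy value (mex property), so 0 moves.

0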